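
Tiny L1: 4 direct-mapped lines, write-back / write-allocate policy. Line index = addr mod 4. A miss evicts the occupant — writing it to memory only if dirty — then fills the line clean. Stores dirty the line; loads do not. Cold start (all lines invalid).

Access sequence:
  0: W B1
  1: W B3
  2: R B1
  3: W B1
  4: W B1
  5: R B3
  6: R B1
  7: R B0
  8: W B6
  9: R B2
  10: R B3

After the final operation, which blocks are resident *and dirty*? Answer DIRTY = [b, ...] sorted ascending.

0: W B1 -> L1 miss  d=D]
1: W B3 -> L3 miss  d=D]
2: R B1 -> L1 hit  d=D]
3: W B1 -> L1 hit  d=D]
4: W B1 -> L1 hit  d=D]
5: R B3 -> L3 hit  d=D]
6: R B1 -> L1 hit  d=D]
7: R B0 -> L0 miss  d=-]
8: W B6 -> L2 miss  d=D]
9: R B2 -> L2 miss wb->B6  d=-]
10: R B3 -> L3 hit  d=D]

DIRTY = [1, 3]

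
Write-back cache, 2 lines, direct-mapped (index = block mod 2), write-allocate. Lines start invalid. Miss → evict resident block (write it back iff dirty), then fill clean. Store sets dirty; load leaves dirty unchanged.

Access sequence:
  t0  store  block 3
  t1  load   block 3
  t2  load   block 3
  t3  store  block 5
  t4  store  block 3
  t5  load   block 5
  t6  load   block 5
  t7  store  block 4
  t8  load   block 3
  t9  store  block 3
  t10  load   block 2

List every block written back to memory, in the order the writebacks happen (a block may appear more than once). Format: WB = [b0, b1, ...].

WB = [3, 5, 3, 4]

0: W B3 -> L1 miss  d=D]
1: R B3 -> L1 hit  d=D]
2: R B3 -> L1 hit  d=D]
3: W B5 -> L1 miss wb->B3  d=D]
4: W B3 -> L1 miss wb->B5  d=D]
5: R B5 -> L1 miss wb->B3  d=-]
6: R B5 -> L1 hit  d=-]
7: W B4 -> L0 miss  d=D]
8: R B3 -> L1 miss  d=-]
9: W B3 -> L1 hit  d=D]
10: R B2 -> L0 miss wb->B4  d=-]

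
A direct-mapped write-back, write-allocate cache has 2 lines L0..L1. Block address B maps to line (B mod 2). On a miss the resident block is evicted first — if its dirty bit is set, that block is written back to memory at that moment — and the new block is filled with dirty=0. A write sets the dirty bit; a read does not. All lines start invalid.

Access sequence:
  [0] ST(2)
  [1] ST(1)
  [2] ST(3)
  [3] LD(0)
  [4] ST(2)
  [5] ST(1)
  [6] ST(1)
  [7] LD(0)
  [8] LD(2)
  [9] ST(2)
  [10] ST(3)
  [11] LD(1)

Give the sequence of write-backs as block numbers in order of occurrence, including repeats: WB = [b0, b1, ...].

  0 | W B2 → L0 miss [D]
  1 | W B1 → L1 miss [D]
  2 | W B3 → L1 miss wb→B1 [D]
  3 | R B0 → L0 miss wb→B2 [-]
  4 | W B2 → L0 miss [D]
  5 | W B1 → L1 miss wb→B3 [D]
  6 | W B1 → L1 hit [D]
  7 | R B0 → L0 miss wb→B2 [-]
  8 | R B2 → L0 miss [-]
  9 | W B2 → L0 hit [D]
  10 | W B3 → L1 miss wb→B1 [D]
  11 | R B1 → L1 miss wb→B3 [-]

WB = [1, 2, 3, 2, 1, 3]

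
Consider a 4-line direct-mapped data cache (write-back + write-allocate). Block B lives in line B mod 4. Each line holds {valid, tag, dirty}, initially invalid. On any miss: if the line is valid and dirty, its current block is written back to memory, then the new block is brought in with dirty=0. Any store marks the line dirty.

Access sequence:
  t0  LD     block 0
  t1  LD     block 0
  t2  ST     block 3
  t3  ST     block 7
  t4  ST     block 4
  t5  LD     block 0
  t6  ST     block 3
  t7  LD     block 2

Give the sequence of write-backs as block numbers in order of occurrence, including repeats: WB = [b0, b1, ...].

WB = [3, 4, 7]

0: R B0 -> L0 miss  d=-]
1: R B0 -> L0 hit  d=-]
2: W B3 -> L3 miss  d=D]
3: W B7 -> L3 miss wb->B3  d=D]
4: W B4 -> L0 miss  d=D]
5: R B0 -> L0 miss wb->B4  d=-]
6: W B3 -> L3 miss wb->B7  d=D]
7: R B2 -> L2 miss  d=-]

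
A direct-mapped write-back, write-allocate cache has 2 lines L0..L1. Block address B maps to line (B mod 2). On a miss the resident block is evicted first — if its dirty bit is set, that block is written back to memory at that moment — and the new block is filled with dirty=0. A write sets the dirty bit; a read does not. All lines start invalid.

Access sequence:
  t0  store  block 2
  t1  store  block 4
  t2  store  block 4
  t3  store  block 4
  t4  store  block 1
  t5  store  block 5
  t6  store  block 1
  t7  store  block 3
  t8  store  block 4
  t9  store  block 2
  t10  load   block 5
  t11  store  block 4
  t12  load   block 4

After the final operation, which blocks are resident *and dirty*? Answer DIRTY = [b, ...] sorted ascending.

DIRTY = [4]

0: W B2 → L0 miss [D]
1: W B4 → L0 miss wb→B2 [D]
2: W B4 → L0 hit [D]
3: W B4 → L0 hit [D]
4: W B1 → L1 miss [D]
5: W B5 → L1 miss wb→B1 [D]
6: W B1 → L1 miss wb→B5 [D]
7: W B3 → L1 miss wb→B1 [D]
8: W B4 → L0 hit [D]
9: W B2 → L0 miss wb→B4 [D]
10: R B5 → L1 miss wb→B3 [-]
11: W B4 → L0 miss wb→B2 [D]
12: R B4 → L0 hit [D]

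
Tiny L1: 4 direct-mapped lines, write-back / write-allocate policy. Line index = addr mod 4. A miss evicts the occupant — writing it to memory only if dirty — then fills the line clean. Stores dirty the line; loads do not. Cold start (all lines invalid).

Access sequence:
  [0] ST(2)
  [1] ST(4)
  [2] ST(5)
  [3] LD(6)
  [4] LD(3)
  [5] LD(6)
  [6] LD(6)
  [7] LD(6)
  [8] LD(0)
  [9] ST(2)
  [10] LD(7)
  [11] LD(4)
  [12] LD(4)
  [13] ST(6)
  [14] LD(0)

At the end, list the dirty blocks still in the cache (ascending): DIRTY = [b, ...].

0: W B2 → L2 miss [D]
1: W B4 → L0 miss [D]
2: W B5 → L1 miss [D]
3: R B6 → L2 miss wb→B2 [-]
4: R B3 → L3 miss [-]
5: R B6 → L2 hit [-]
6: R B6 → L2 hit [-]
7: R B6 → L2 hit [-]
8: R B0 → L0 miss wb→B4 [-]
9: W B2 → L2 miss [D]
10: R B7 → L3 miss [-]
11: R B4 → L0 miss [-]
12: R B4 → L0 hit [-]
13: W B6 → L2 miss wb→B2 [D]
14: R B0 → L0 miss [-]

DIRTY = [5, 6]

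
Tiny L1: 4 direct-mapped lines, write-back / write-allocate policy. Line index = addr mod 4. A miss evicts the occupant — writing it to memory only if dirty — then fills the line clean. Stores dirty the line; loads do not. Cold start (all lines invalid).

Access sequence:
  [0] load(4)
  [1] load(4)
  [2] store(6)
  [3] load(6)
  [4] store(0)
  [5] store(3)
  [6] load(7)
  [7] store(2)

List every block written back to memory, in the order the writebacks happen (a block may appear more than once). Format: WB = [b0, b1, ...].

WB = [3, 6]

0: R B4 → L0 miss [-]
1: R B4 → L0 hit [-]
2: W B6 → L2 miss [D]
3: R B6 → L2 hit [D]
4: W B0 → L0 miss [D]
5: W B3 → L3 miss [D]
6: R B7 → L3 miss wb→B3 [-]
7: W B2 → L2 miss wb→B6 [D]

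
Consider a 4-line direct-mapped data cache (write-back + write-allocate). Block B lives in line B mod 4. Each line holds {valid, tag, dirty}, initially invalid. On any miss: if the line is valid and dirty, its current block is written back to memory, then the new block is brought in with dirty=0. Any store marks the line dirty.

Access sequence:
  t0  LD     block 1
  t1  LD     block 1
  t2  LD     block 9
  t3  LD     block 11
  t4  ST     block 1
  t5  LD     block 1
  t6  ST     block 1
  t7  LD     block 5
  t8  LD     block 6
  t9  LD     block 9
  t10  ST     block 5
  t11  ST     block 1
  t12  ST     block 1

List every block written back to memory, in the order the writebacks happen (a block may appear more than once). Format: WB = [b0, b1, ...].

  0 | R B1 → L1 miss [-]
  1 | R B1 → L1 hit [-]
  2 | R B9 → L1 miss [-]
  3 | R B11 → L3 miss [-]
  4 | W B1 → L1 miss [D]
  5 | R B1 → L1 hit [D]
  6 | W B1 → L1 hit [D]
  7 | R B5 → L1 miss wb→B1 [-]
  8 | R B6 → L2 miss [-]
  9 | R B9 → L1 miss [-]
  10 | W B5 → L1 miss [D]
  11 | W B1 → L1 miss wb→B5 [D]
  12 | W B1 → L1 hit [D]

WB = [1, 5]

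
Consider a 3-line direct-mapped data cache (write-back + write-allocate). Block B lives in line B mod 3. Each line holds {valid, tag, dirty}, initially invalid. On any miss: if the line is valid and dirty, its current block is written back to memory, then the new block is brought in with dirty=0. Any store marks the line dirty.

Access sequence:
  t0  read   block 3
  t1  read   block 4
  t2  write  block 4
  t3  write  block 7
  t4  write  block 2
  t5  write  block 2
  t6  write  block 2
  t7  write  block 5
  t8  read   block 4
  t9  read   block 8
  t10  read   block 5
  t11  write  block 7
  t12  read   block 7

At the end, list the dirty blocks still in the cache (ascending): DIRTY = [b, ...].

DIRTY = [7]

0: R B3 → L0 miss [-]
1: R B4 → L1 miss [-]
2: W B4 → L1 hit [D]
3: W B7 → L1 miss wb→B4 [D]
4: W B2 → L2 miss [D]
5: W B2 → L2 hit [D]
6: W B2 → L2 hit [D]
7: W B5 → L2 miss wb→B2 [D]
8: R B4 → L1 miss wb→B7 [-]
9: R B8 → L2 miss wb→B5 [-]
10: R B5 → L2 miss [-]
11: W B7 → L1 miss [D]
12: R B7 → L1 hit [D]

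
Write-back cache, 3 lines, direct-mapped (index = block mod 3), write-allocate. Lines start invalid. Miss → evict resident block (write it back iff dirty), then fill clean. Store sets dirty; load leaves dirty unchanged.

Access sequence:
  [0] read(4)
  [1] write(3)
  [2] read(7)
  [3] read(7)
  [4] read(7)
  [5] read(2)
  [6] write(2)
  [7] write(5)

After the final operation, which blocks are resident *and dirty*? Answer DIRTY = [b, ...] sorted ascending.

0: R B4 -> L1 miss  d=-]
1: W B3 -> L0 miss  d=D]
2: R B7 -> L1 miss  d=-]
3: R B7 -> L1 hit  d=-]
4: R B7 -> L1 hit  d=-]
5: R B2 -> L2 miss  d=-]
6: W B2 -> L2 hit  d=D]
7: W B5 -> L2 miss wb->B2  d=D]

DIRTY = [3, 5]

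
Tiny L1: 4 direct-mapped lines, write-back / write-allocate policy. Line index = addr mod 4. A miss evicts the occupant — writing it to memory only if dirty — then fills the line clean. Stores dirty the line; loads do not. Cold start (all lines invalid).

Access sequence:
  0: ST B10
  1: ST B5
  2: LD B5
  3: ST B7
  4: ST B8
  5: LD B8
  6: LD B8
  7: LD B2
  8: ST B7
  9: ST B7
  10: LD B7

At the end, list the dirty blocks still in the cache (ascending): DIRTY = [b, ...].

0: W B10 → L2 miss [D]
1: W B5 → L1 miss [D]
2: R B5 → L1 hit [D]
3: W B7 → L3 miss [D]
4: W B8 → L0 miss [D]
5: R B8 → L0 hit [D]
6: R B8 → L0 hit [D]
7: R B2 → L2 miss wb→B10 [-]
8: W B7 → L3 hit [D]
9: W B7 → L3 hit [D]
10: R B7 → L3 hit [D]

DIRTY = [5, 7, 8]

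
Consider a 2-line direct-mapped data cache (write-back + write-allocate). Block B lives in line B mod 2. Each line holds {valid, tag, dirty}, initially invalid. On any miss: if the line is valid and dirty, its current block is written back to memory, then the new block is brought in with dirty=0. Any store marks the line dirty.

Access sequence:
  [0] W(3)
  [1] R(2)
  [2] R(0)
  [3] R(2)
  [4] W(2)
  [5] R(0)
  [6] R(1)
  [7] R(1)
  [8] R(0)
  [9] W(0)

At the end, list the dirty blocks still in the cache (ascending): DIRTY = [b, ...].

DIRTY = [0]

0: W B3 -> L1 miss  d=D]
1: R B2 -> L0 miss  d=-]
2: R B0 -> L0 miss  d=-]
3: R B2 -> L0 miss  d=-]
4: W B2 -> L0 hit  d=D]
5: R B0 -> L0 miss wb->B2  d=-]
6: R B1 -> L1 miss wb->B3  d=-]
7: R B1 -> L1 hit  d=-]
8: R B0 -> L0 hit  d=-]
9: W B0 -> L0 hit  d=D]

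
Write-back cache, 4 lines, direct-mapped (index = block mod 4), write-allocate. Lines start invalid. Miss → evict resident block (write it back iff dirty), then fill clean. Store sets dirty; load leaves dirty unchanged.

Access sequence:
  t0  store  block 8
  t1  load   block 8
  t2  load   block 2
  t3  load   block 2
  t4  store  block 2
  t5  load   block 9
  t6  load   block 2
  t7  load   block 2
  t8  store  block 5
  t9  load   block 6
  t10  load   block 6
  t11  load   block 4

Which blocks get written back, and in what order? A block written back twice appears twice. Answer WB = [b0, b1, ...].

WB = [2, 8]

0: W B8 → L0 miss [D]
1: R B8 → L0 hit [D]
2: R B2 → L2 miss [-]
3: R B2 → L2 hit [-]
4: W B2 → L2 hit [D]
5: R B9 → L1 miss [-]
6: R B2 → L2 hit [D]
7: R B2 → L2 hit [D]
8: W B5 → L1 miss [D]
9: R B6 → L2 miss wb→B2 [-]
10: R B6 → L2 hit [-]
11: R B4 → L0 miss wb→B8 [-]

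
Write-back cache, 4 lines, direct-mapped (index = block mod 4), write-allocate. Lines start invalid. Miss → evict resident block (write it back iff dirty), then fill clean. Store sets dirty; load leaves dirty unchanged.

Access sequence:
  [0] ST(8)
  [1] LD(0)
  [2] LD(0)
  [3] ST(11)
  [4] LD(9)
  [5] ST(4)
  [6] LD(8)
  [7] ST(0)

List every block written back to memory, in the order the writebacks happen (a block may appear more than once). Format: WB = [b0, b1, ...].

WB = [8, 4]

0: W B8 → L0 miss [D]
1: R B0 → L0 miss wb→B8 [-]
2: R B0 → L0 hit [-]
3: W B11 → L3 miss [D]
4: R B9 → L1 miss [-]
5: W B4 → L0 miss [D]
6: R B8 → L0 miss wb→B4 [-]
7: W B0 → L0 miss [D]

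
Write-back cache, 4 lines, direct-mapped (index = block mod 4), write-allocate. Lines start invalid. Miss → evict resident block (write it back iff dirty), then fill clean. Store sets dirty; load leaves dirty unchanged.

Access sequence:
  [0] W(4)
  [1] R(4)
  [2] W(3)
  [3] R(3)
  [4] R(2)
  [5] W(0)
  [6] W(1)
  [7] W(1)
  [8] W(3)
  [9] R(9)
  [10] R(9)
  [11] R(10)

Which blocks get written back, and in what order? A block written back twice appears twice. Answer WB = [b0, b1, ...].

WB = [4, 1]

  0 | W B4 → L0 miss [D]
  1 | R B4 → L0 hit [D]
  2 | W B3 → L3 miss [D]
  3 | R B3 → L3 hit [D]
  4 | R B2 → L2 miss [-]
  5 | W B0 → L0 miss wb→B4 [D]
  6 | W B1 → L1 miss [D]
  7 | W B1 → L1 hit [D]
  8 | W B3 → L3 hit [D]
  9 | R B9 → L1 miss wb→B1 [-]
  10 | R B9 → L1 hit [-]
  11 | R B10 → L2 miss [-]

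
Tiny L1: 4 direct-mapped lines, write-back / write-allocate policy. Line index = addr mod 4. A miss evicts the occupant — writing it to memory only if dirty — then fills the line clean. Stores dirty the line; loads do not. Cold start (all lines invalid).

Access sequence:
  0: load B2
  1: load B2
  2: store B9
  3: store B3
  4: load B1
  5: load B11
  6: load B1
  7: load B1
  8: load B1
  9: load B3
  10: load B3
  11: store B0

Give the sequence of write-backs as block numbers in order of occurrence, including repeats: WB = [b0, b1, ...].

WB = [9, 3]

  0 | R B2 → L2 miss [-]
  1 | R B2 → L2 hit [-]
  2 | W B9 → L1 miss [D]
  3 | W B3 → L3 miss [D]
  4 | R B1 → L1 miss wb→B9 [-]
  5 | R B11 → L3 miss wb→B3 [-]
  6 | R B1 → L1 hit [-]
  7 | R B1 → L1 hit [-]
  8 | R B1 → L1 hit [-]
  9 | R B3 → L3 miss [-]
  10 | R B3 → L3 hit [-]
  11 | W B0 → L0 miss [D]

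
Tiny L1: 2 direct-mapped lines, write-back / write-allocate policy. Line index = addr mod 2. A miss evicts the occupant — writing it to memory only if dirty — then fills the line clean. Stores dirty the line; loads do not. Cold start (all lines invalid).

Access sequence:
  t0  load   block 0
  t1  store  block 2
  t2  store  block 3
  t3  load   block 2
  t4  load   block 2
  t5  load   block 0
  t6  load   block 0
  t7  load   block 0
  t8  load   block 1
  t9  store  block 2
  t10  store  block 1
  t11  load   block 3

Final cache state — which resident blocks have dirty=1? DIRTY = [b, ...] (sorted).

  0 | R B0 → L0 miss [-]
  1 | W B2 → L0 miss [D]
  2 | W B3 → L1 miss [D]
  3 | R B2 → L0 hit [D]
  4 | R B2 → L0 hit [D]
  5 | R B0 → L0 miss wb→B2 [-]
  6 | R B0 → L0 hit [-]
  7 | R B0 → L0 hit [-]
  8 | R B1 → L1 miss wb→B3 [-]
  9 | W B2 → L0 miss [D]
  10 | W B1 → L1 hit [D]
  11 | R B3 → L1 miss wb→B1 [-]

DIRTY = [2]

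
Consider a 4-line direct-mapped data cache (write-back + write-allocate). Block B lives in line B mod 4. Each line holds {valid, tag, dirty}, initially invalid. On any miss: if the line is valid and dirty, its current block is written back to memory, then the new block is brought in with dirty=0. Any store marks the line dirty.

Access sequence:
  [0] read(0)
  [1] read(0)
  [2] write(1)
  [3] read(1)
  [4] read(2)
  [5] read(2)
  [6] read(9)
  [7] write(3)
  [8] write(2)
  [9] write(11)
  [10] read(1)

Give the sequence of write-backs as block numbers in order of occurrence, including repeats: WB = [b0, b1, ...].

WB = [1, 3]

0: R B0 → L0 miss [-]
1: R B0 → L0 hit [-]
2: W B1 → L1 miss [D]
3: R B1 → L1 hit [D]
4: R B2 → L2 miss [-]
5: R B2 → L2 hit [-]
6: R B9 → L1 miss wb→B1 [-]
7: W B3 → L3 miss [D]
8: W B2 → L2 hit [D]
9: W B11 → L3 miss wb→B3 [D]
10: R B1 → L1 miss [-]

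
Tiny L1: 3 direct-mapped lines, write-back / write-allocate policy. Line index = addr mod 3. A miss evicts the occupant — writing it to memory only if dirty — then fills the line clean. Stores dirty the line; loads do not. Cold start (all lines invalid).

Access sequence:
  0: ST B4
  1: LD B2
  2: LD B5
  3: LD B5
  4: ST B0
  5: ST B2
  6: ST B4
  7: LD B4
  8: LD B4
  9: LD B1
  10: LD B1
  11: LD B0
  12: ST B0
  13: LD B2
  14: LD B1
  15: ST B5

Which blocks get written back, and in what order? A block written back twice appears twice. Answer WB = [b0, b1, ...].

  0 | W B4 → L1 miss [D]
  1 | R B2 → L2 miss [-]
  2 | R B5 → L2 miss [-]
  3 | R B5 → L2 hit [-]
  4 | W B0 → L0 miss [D]
  5 | W B2 → L2 miss [D]
  6 | W B4 → L1 hit [D]
  7 | R B4 → L1 hit [D]
  8 | R B4 → L1 hit [D]
  9 | R B1 → L1 miss wb→B4 [-]
  10 | R B1 → L1 hit [-]
  11 | R B0 → L0 hit [D]
  12 | W B0 → L0 hit [D]
  13 | R B2 → L2 hit [D]
  14 | R B1 → L1 hit [-]
  15 | W B5 → L2 miss wb→B2 [D]

WB = [4, 2]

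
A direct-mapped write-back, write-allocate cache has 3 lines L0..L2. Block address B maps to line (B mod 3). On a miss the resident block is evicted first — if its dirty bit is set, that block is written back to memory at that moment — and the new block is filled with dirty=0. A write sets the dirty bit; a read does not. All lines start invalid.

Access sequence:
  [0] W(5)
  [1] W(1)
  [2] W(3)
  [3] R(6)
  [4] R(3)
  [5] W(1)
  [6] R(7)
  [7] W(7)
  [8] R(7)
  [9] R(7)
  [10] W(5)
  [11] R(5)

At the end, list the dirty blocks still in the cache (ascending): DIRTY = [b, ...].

0: W B5 -> L2 miss  d=D]
1: W B1 -> L1 miss  d=D]
2: W B3 -> L0 miss  d=D]
3: R B6 -> L0 miss wb->B3  d=-]
4: R B3 -> L0 miss  d=-]
5: W B1 -> L1 hit  d=D]
6: R B7 -> L1 miss wb->B1  d=-]
7: W B7 -> L1 hit  d=D]
8: R B7 -> L1 hit  d=D]
9: R B7 -> L1 hit  d=D]
10: W B5 -> L2 hit  d=D]
11: R B5 -> L2 hit  d=D]

DIRTY = [5, 7]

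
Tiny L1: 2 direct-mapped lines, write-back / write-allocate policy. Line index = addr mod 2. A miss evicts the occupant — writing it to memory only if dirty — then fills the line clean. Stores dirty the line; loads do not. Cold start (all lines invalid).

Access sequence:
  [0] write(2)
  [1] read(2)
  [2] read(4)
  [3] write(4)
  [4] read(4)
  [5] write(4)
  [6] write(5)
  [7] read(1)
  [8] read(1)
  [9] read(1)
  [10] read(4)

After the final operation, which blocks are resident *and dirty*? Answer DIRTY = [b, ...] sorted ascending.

DIRTY = [4]

0: W B2 → L0 miss [D]
1: R B2 → L0 hit [D]
2: R B4 → L0 miss wb→B2 [-]
3: W B4 → L0 hit [D]
4: R B4 → L0 hit [D]
5: W B4 → L0 hit [D]
6: W B5 → L1 miss [D]
7: R B1 → L1 miss wb→B5 [-]
8: R B1 → L1 hit [-]
9: R B1 → L1 hit [-]
10: R B4 → L0 hit [D]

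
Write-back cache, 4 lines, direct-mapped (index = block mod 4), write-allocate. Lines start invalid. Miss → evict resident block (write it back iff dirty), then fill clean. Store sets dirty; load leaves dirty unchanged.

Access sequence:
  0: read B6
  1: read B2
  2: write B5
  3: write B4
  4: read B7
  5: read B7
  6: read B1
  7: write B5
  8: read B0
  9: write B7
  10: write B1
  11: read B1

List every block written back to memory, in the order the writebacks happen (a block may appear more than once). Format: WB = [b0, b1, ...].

WB = [5, 4, 5]

0: R B6 -> L2 miss  d=-]
1: R B2 -> L2 miss  d=-]
2: W B5 -> L1 miss  d=D]
3: W B4 -> L0 miss  d=D]
4: R B7 -> L3 miss  d=-]
5: R B7 -> L3 hit  d=-]
6: R B1 -> L1 miss wb->B5  d=-]
7: W B5 -> L1 miss  d=D]
8: R B0 -> L0 miss wb->B4  d=-]
9: W B7 -> L3 hit  d=D]
10: W B1 -> L1 miss wb->B5  d=D]
11: R B1 -> L1 hit  d=D]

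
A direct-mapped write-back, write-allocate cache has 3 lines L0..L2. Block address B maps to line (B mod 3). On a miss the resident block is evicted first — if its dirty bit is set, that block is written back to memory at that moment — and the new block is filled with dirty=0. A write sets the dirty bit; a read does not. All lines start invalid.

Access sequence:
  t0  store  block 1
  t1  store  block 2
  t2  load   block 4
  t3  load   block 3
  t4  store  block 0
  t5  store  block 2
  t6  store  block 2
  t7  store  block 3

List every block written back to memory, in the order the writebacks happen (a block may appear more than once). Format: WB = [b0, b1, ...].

WB = [1, 0]

0: W B1 -> L1 miss  d=D]
1: W B2 -> L2 miss  d=D]
2: R B4 -> L1 miss wb->B1  d=-]
3: R B3 -> L0 miss  d=-]
4: W B0 -> L0 miss  d=D]
5: W B2 -> L2 hit  d=D]
6: W B2 -> L2 hit  d=D]
7: W B3 -> L0 miss wb->B0  d=D]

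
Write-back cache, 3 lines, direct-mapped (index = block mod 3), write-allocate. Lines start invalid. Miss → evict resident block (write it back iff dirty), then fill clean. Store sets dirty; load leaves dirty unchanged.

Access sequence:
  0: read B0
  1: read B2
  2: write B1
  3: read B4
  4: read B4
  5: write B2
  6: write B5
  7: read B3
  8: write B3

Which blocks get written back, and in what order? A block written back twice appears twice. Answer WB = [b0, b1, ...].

  0 | R B0 → L0 miss [-]
  1 | R B2 → L2 miss [-]
  2 | W B1 → L1 miss [D]
  3 | R B4 → L1 miss wb→B1 [-]
  4 | R B4 → L1 hit [-]
  5 | W B2 → L2 hit [D]
  6 | W B5 → L2 miss wb→B2 [D]
  7 | R B3 → L0 miss [-]
  8 | W B3 → L0 hit [D]

WB = [1, 2]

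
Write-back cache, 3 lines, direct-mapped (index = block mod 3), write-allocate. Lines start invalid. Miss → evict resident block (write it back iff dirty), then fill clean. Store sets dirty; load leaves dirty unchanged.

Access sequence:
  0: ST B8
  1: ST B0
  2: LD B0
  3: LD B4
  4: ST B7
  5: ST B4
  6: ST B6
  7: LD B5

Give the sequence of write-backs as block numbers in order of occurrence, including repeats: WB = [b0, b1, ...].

0: W B8 -> L2 miss  d=D]
1: W B0 -> L0 miss  d=D]
2: R B0 -> L0 hit  d=D]
3: R B4 -> L1 miss  d=-]
4: W B7 -> L1 miss  d=D]
5: W B4 -> L1 miss wb->B7  d=D]
6: W B6 -> L0 miss wb->B0  d=D]
7: R B5 -> L2 miss wb->B8  d=-]

WB = [7, 0, 8]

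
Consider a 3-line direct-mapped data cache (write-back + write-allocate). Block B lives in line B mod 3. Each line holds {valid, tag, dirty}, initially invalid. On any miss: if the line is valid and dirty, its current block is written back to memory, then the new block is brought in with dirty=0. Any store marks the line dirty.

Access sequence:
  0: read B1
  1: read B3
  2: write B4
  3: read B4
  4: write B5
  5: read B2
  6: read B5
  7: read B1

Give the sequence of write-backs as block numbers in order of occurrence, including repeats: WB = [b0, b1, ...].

WB = [5, 4]

0: R B1 → L1 miss [-]
1: R B3 → L0 miss [-]
2: W B4 → L1 miss [D]
3: R B4 → L1 hit [D]
4: W B5 → L2 miss [D]
5: R B2 → L2 miss wb→B5 [-]
6: R B5 → L2 miss [-]
7: R B1 → L1 miss wb→B4 [-]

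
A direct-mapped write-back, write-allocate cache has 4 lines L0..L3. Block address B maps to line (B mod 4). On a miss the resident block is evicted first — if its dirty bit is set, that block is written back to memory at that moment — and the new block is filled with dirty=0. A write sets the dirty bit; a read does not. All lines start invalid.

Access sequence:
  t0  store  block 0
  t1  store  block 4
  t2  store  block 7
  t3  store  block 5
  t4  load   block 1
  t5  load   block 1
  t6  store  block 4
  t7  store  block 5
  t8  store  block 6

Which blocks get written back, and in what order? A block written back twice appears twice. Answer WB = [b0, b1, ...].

WB = [0, 5]

0: W B0 → L0 miss [D]
1: W B4 → L0 miss wb→B0 [D]
2: W B7 → L3 miss [D]
3: W B5 → L1 miss [D]
4: R B1 → L1 miss wb→B5 [-]
5: R B1 → L1 hit [-]
6: W B4 → L0 hit [D]
7: W B5 → L1 miss [D]
8: W B6 → L2 miss [D]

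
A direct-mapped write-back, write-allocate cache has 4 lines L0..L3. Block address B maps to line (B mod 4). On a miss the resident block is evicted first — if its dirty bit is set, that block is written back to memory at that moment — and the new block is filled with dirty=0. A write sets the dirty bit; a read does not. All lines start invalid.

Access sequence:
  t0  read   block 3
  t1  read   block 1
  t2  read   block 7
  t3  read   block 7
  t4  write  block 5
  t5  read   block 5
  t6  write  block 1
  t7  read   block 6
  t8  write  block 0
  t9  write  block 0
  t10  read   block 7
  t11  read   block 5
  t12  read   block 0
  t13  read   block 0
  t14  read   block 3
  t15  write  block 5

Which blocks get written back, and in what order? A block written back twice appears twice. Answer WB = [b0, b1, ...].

0: R B3 -> L3 miss  d=-]
1: R B1 -> L1 miss  d=-]
2: R B7 -> L3 miss  d=-]
3: R B7 -> L3 hit  d=-]
4: W B5 -> L1 miss  d=D]
5: R B5 -> L1 hit  d=D]
6: W B1 -> L1 miss wb->B5  d=D]
7: R B6 -> L2 miss  d=-]
8: W B0 -> L0 miss  d=D]
9: W B0 -> L0 hit  d=D]
10: R B7 -> L3 hit  d=-]
11: R B5 -> L1 miss wb->B1  d=-]
12: R B0 -> L0 hit  d=D]
13: R B0 -> L0 hit  d=D]
14: R B3 -> L3 miss  d=-]
15: W B5 -> L1 hit  d=D]

WB = [5, 1]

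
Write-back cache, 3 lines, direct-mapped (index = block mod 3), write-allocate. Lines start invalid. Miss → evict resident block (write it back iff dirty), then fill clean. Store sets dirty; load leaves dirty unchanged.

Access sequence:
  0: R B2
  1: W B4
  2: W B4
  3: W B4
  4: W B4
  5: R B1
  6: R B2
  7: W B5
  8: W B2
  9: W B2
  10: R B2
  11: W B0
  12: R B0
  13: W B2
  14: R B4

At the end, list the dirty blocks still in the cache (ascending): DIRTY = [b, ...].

0: R B2 → L2 miss [-]
1: W B4 → L1 miss [D]
2: W B4 → L1 hit [D]
3: W B4 → L1 hit [D]
4: W B4 → L1 hit [D]
5: R B1 → L1 miss wb→B4 [-]
6: R B2 → L2 hit [-]
7: W B5 → L2 miss [D]
8: W B2 → L2 miss wb→B5 [D]
9: W B2 → L2 hit [D]
10: R B2 → L2 hit [D]
11: W B0 → L0 miss [D]
12: R B0 → L0 hit [D]
13: W B2 → L2 hit [D]
14: R B4 → L1 miss [-]

DIRTY = [0, 2]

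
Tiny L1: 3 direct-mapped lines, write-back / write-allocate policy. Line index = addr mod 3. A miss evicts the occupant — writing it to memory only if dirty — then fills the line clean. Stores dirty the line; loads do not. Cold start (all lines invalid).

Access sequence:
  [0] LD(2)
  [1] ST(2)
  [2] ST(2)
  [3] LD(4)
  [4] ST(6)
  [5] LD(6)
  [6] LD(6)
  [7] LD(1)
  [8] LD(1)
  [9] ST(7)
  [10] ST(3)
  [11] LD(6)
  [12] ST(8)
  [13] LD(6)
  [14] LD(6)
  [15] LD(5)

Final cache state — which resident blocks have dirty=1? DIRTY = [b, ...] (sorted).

DIRTY = [7]

0: R B2 -> L2 miss  d=-]
1: W B2 -> L2 hit  d=D]
2: W B2 -> L2 hit  d=D]
3: R B4 -> L1 miss  d=-]
4: W B6 -> L0 miss  d=D]
5: R B6 -> L0 hit  d=D]
6: R B6 -> L0 hit  d=D]
7: R B1 -> L1 miss  d=-]
8: R B1 -> L1 hit  d=-]
9: W B7 -> L1 miss  d=D]
10: W B3 -> L0 miss wb->B6  d=D]
11: R B6 -> L0 miss wb->B3  d=-]
12: W B8 -> L2 miss wb->B2  d=D]
13: R B6 -> L0 hit  d=-]
14: R B6 -> L0 hit  d=-]
15: R B5 -> L2 miss wb->B8  d=-]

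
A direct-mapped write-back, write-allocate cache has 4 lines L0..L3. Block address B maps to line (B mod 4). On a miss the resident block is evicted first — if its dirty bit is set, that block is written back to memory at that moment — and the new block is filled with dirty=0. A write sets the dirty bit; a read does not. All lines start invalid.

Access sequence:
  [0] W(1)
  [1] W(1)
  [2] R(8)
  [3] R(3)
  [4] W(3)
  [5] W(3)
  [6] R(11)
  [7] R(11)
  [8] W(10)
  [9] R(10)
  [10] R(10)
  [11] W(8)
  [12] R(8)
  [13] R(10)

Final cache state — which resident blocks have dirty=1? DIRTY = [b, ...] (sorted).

DIRTY = [1, 8, 10]

  0 | W B1 → L1 miss [D]
  1 | W B1 → L1 hit [D]
  2 | R B8 → L0 miss [-]
  3 | R B3 → L3 miss [-]
  4 | W B3 → L3 hit [D]
  5 | W B3 → L3 hit [D]
  6 | R B11 → L3 miss wb→B3 [-]
  7 | R B11 → L3 hit [-]
  8 | W B10 → L2 miss [D]
  9 | R B10 → L2 hit [D]
  10 | R B10 → L2 hit [D]
  11 | W B8 → L0 hit [D]
  12 | R B8 → L0 hit [D]
  13 | R B10 → L2 hit [D]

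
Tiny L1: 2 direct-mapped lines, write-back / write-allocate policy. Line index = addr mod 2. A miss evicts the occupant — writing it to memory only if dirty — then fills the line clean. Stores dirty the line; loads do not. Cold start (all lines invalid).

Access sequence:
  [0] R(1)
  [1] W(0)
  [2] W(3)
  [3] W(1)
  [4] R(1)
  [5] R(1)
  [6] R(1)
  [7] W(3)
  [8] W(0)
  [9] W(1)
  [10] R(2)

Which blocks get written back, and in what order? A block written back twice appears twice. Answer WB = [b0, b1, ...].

WB = [3, 1, 3, 0]

0: R B1 → L1 miss [-]
1: W B0 → L0 miss [D]
2: W B3 → L1 miss [D]
3: W B1 → L1 miss wb→B3 [D]
4: R B1 → L1 hit [D]
5: R B1 → L1 hit [D]
6: R B1 → L1 hit [D]
7: W B3 → L1 miss wb→B1 [D]
8: W B0 → L0 hit [D]
9: W B1 → L1 miss wb→B3 [D]
10: R B2 → L0 miss wb→B0 [-]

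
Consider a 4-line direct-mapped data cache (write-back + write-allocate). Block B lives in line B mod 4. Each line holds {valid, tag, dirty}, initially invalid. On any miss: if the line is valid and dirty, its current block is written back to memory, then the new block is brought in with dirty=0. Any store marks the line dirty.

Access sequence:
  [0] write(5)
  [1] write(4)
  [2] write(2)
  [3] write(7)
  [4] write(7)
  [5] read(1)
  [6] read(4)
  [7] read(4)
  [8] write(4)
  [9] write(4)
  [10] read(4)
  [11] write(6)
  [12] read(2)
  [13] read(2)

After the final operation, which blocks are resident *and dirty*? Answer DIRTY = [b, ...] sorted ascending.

0: W B5 -> L1 miss  d=D]
1: W B4 -> L0 miss  d=D]
2: W B2 -> L2 miss  d=D]
3: W B7 -> L3 miss  d=D]
4: W B7 -> L3 hit  d=D]
5: R B1 -> L1 miss wb->B5  d=-]
6: R B4 -> L0 hit  d=D]
7: R B4 -> L0 hit  d=D]
8: W B4 -> L0 hit  d=D]
9: W B4 -> L0 hit  d=D]
10: R B4 -> L0 hit  d=D]
11: W B6 -> L2 miss wb->B2  d=D]
12: R B2 -> L2 miss wb->B6  d=-]
13: R B2 -> L2 hit  d=-]

DIRTY = [4, 7]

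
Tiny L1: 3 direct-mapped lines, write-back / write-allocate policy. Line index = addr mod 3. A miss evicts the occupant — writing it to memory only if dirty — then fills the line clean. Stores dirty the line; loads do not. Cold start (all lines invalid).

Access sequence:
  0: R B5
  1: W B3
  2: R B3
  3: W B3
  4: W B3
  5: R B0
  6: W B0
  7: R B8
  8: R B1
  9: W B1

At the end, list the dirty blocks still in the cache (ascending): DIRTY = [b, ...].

  0 | R B5 → L2 miss [-]
  1 | W B3 → L0 miss [D]
  2 | R B3 → L0 hit [D]
  3 | W B3 → L0 hit [D]
  4 | W B3 → L0 hit [D]
  5 | R B0 → L0 miss wb→B3 [-]
  6 | W B0 → L0 hit [D]
  7 | R B8 → L2 miss [-]
  8 | R B1 → L1 miss [-]
  9 | W B1 → L1 hit [D]

DIRTY = [0, 1]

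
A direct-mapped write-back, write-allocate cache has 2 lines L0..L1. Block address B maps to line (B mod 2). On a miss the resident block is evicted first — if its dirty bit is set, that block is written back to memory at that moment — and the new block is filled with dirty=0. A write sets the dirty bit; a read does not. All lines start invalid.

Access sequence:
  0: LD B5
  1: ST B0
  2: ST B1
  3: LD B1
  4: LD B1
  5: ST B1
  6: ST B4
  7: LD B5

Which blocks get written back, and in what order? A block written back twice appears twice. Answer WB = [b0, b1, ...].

WB = [0, 1]

0: R B5 -> L1 miss  d=-]
1: W B0 -> L0 miss  d=D]
2: W B1 -> L1 miss  d=D]
3: R B1 -> L1 hit  d=D]
4: R B1 -> L1 hit  d=D]
5: W B1 -> L1 hit  d=D]
6: W B4 -> L0 miss wb->B0  d=D]
7: R B5 -> L1 miss wb->B1  d=-]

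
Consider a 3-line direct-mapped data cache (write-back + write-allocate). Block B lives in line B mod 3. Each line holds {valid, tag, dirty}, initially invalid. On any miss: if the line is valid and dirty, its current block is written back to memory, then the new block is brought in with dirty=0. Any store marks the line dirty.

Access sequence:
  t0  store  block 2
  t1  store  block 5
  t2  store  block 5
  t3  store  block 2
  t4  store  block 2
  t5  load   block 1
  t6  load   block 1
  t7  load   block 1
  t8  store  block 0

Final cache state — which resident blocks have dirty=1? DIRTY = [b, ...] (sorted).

0: W B2 → L2 miss [D]
1: W B5 → L2 miss wb→B2 [D]
2: W B5 → L2 hit [D]
3: W B2 → L2 miss wb→B5 [D]
4: W B2 → L2 hit [D]
5: R B1 → L1 miss [-]
6: R B1 → L1 hit [-]
7: R B1 → L1 hit [-]
8: W B0 → L0 miss [D]

DIRTY = [0, 2]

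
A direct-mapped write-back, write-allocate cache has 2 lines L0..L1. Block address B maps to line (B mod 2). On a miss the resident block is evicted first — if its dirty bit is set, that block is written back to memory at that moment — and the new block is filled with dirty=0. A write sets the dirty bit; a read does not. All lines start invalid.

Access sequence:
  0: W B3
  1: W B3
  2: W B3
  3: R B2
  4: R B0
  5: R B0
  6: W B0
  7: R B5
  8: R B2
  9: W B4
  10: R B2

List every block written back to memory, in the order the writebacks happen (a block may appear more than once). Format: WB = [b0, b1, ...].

0: W B3 → L1 miss [D]
1: W B3 → L1 hit [D]
2: W B3 → L1 hit [D]
3: R B2 → L0 miss [-]
4: R B0 → L0 miss [-]
5: R B0 → L0 hit [-]
6: W B0 → L0 hit [D]
7: R B5 → L1 miss wb→B3 [-]
8: R B2 → L0 miss wb→B0 [-]
9: W B4 → L0 miss [D]
10: R B2 → L0 miss wb→B4 [-]

WB = [3, 0, 4]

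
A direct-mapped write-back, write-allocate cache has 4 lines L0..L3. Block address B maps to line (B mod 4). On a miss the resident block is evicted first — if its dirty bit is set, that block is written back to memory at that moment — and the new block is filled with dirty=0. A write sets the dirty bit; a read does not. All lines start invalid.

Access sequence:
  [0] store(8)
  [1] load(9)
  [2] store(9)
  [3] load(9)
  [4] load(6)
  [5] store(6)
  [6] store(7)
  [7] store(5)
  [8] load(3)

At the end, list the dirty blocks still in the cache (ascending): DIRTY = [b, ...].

DIRTY = [5, 6, 8]

0: W B8 → L0 miss [D]
1: R B9 → L1 miss [-]
2: W B9 → L1 hit [D]
3: R B9 → L1 hit [D]
4: R B6 → L2 miss [-]
5: W B6 → L2 hit [D]
6: W B7 → L3 miss [D]
7: W B5 → L1 miss wb→B9 [D]
8: R B3 → L3 miss wb→B7 [-]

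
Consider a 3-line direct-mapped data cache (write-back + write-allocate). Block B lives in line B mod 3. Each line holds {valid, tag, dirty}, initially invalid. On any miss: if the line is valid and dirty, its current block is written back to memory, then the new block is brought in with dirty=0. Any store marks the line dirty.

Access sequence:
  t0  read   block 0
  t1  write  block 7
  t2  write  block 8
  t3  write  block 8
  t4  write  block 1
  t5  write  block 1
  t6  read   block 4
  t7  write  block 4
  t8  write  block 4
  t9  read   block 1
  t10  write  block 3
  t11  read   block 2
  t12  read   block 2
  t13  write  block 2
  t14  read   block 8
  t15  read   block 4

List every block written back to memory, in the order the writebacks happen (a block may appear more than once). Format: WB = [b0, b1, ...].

0: R B0 → L0 miss [-]
1: W B7 → L1 miss [D]
2: W B8 → L2 miss [D]
3: W B8 → L2 hit [D]
4: W B1 → L1 miss wb→B7 [D]
5: W B1 → L1 hit [D]
6: R B4 → L1 miss wb→B1 [-]
7: W B4 → L1 hit [D]
8: W B4 → L1 hit [D]
9: R B1 → L1 miss wb→B4 [-]
10: W B3 → L0 miss [D]
11: R B2 → L2 miss wb→B8 [-]
12: R B2 → L2 hit [-]
13: W B2 → L2 hit [D]
14: R B8 → L2 miss wb→B2 [-]
15: R B4 → L1 miss [-]

WB = [7, 1, 4, 8, 2]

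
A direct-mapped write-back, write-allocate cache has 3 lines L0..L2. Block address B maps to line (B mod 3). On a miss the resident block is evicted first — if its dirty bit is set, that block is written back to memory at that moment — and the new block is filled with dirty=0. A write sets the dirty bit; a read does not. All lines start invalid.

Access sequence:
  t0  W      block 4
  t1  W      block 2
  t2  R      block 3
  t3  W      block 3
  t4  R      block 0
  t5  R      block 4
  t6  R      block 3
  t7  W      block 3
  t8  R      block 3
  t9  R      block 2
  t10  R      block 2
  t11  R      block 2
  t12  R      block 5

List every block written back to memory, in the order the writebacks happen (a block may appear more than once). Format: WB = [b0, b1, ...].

WB = [3, 2]

0: W B4 → L1 miss [D]
1: W B2 → L2 miss [D]
2: R B3 → L0 miss [-]
3: W B3 → L0 hit [D]
4: R B0 → L0 miss wb→B3 [-]
5: R B4 → L1 hit [D]
6: R B3 → L0 miss [-]
7: W B3 → L0 hit [D]
8: R B3 → L0 hit [D]
9: R B2 → L2 hit [D]
10: R B2 → L2 hit [D]
11: R B2 → L2 hit [D]
12: R B5 → L2 miss wb→B2 [-]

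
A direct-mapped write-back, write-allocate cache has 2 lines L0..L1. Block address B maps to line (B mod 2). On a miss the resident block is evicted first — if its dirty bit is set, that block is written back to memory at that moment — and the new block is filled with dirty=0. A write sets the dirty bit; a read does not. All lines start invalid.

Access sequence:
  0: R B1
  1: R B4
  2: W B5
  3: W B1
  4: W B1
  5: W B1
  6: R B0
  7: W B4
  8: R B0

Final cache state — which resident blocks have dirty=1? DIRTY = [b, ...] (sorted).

DIRTY = [1]

0: R B1 -> L1 miss  d=-]
1: R B4 -> L0 miss  d=-]
2: W B5 -> L1 miss  d=D]
3: W B1 -> L1 miss wb->B5  d=D]
4: W B1 -> L1 hit  d=D]
5: W B1 -> L1 hit  d=D]
6: R B0 -> L0 miss  d=-]
7: W B4 -> L0 miss  d=D]
8: R B0 -> L0 miss wb->B4  d=-]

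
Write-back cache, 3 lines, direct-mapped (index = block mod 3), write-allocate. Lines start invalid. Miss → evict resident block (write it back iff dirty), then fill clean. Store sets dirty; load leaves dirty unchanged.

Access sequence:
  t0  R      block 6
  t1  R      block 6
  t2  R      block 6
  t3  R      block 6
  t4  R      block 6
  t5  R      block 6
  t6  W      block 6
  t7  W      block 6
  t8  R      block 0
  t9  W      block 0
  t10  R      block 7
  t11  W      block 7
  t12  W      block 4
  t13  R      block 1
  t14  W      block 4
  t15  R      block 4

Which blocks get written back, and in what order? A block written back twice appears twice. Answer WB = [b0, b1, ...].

  0 | R B6 → L0 miss [-]
  1 | R B6 → L0 hit [-]
  2 | R B6 → L0 hit [-]
  3 | R B6 → L0 hit [-]
  4 | R B6 → L0 hit [-]
  5 | R B6 → L0 hit [-]
  6 | W B6 → L0 hit [D]
  7 | W B6 → L0 hit [D]
  8 | R B0 → L0 miss wb→B6 [-]
  9 | W B0 → L0 hit [D]
  10 | R B7 → L1 miss [-]
  11 | W B7 → L1 hit [D]
  12 | W B4 → L1 miss wb→B7 [D]
  13 | R B1 → L1 miss wb→B4 [-]
  14 | W B4 → L1 miss [D]
  15 | R B4 → L1 hit [D]

WB = [6, 7, 4]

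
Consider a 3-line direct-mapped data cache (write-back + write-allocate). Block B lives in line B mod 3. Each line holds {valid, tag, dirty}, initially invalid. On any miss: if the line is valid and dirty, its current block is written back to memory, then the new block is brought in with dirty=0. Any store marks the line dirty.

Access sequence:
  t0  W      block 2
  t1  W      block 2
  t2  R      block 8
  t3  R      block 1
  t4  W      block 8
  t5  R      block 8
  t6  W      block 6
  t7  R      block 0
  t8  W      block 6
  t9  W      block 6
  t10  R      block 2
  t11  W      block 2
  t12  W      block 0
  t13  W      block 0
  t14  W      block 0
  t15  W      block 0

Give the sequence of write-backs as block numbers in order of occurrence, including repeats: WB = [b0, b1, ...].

WB = [2, 6, 8, 6]

0: W B2 → L2 miss [D]
1: W B2 → L2 hit [D]
2: R B8 → L2 miss wb→B2 [-]
3: R B1 → L1 miss [-]
4: W B8 → L2 hit [D]
5: R B8 → L2 hit [D]
6: W B6 → L0 miss [D]
7: R B0 → L0 miss wb→B6 [-]
8: W B6 → L0 miss [D]
9: W B6 → L0 hit [D]
10: R B2 → L2 miss wb→B8 [-]
11: W B2 → L2 hit [D]
12: W B0 → L0 miss wb→B6 [D]
13: W B0 → L0 hit [D]
14: W B0 → L0 hit [D]
15: W B0 → L0 hit [D]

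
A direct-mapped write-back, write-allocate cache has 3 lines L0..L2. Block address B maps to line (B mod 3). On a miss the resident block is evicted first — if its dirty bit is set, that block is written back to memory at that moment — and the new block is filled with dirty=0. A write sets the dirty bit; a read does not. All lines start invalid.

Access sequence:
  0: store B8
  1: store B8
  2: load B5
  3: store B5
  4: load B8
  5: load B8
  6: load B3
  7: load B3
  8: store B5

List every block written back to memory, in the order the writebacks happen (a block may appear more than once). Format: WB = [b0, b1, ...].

0: W B8 -> L2 miss  d=D]
1: W B8 -> L2 hit  d=D]
2: R B5 -> L2 miss wb->B8  d=-]
3: W B5 -> L2 hit  d=D]
4: R B8 -> L2 miss wb->B5  d=-]
5: R B8 -> L2 hit  d=-]
6: R B3 -> L0 miss  d=-]
7: R B3 -> L0 hit  d=-]
8: W B5 -> L2 miss  d=D]

WB = [8, 5]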